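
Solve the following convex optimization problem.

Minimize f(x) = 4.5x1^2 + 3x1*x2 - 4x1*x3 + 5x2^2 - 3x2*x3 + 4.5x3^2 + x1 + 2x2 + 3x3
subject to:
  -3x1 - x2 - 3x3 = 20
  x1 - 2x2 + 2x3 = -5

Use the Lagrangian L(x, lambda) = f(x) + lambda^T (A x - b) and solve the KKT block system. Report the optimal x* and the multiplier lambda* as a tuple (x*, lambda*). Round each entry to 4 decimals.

Form the Lagrangian:
  L(x, lambda) = (1/2) x^T Q x + c^T x + lambda^T (A x - b)
Stationarity (grad_x L = 0): Q x + c + A^T lambda = 0.
Primal feasibility: A x = b.

This gives the KKT block system:
  [ Q   A^T ] [ x     ]   [-c ]
  [ A    0  ] [ lambda ] = [ b ]

Solving the linear system:
  x*      = (-2.6016, -2.1494, -3.3486)
  lambda* = (-6.884, -5.1844)
  f(x*)   = 47.4062

x* = (-2.6016, -2.1494, -3.3486), lambda* = (-6.884, -5.1844)


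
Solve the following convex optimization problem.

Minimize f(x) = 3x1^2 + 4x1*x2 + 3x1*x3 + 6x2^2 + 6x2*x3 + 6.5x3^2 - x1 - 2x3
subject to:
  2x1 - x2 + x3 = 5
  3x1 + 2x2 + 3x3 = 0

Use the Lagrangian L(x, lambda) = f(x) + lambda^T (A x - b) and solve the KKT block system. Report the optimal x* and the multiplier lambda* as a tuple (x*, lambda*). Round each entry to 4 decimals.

Form the Lagrangian:
  L(x, lambda) = (1/2) x^T Q x + c^T x + lambda^T (A x - b)
Stationarity (grad_x L = 0): Q x + c + A^T lambda = 0.
Primal feasibility: A x = b.

This gives the KKT block system:
  [ Q   A^T ] [ x     ]   [-c ]
  [ A    0  ] [ lambda ] = [ b ]

Solving the linear system:
  x*      = (1.3472, -2.1917, 0.1139)
  lambda* = (-8.2857, 5.9711)
  f(x*)   = 19.9268

x* = (1.3472, -2.1917, 0.1139), lambda* = (-8.2857, 5.9711)


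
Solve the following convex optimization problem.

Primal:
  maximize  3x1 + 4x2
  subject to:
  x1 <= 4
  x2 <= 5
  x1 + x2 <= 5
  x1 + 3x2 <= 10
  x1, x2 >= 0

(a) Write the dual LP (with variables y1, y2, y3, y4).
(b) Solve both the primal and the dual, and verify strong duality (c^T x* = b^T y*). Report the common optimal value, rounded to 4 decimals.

The standard primal-dual pair for 'max c^T x s.t. A x <= b, x >= 0' is:
  Dual:  min b^T y  s.t.  A^T y >= c,  y >= 0.

So the dual LP is:
  minimize  4y1 + 5y2 + 5y3 + 10y4
  subject to:
    y1 + y3 + y4 >= 3
    y2 + y3 + 3y4 >= 4
    y1, y2, y3, y4 >= 0

Solving the primal: x* = (2.5, 2.5).
  primal value c^T x* = 17.5.
Solving the dual: y* = (0, 0, 2.5, 0.5).
  dual value b^T y* = 17.5.
Strong duality: c^T x* = b^T y*. Confirmed.

17.5


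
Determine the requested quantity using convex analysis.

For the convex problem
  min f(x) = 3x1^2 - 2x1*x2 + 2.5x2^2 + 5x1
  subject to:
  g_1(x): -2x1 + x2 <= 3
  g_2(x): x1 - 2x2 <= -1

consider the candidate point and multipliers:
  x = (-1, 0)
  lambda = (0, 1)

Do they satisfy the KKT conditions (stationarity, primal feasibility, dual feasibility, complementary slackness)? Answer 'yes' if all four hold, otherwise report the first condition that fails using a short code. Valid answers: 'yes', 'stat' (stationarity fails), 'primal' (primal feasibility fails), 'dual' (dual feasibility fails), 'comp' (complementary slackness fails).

Gradient of f: grad f(x) = Q x + c = (-1, 2)
Constraint values g_i(x) = a_i^T x - b_i:
  g_1((-1, 0)) = -1
  g_2((-1, 0)) = 0
Stationarity residual: grad f(x) + sum_i lambda_i a_i = (0, 0)
  -> stationarity OK
Primal feasibility (all g_i <= 0): OK
Dual feasibility (all lambda_i >= 0): OK
Complementary slackness (lambda_i * g_i(x) = 0 for all i): OK

Verdict: yes, KKT holds.

yes


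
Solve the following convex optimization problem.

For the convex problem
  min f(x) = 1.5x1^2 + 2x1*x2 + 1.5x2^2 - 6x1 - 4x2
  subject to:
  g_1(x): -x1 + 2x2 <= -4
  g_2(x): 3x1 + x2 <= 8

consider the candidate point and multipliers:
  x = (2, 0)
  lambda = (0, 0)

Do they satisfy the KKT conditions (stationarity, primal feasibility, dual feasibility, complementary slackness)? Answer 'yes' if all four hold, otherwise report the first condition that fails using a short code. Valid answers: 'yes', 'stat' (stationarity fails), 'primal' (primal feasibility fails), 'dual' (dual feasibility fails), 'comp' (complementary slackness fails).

Gradient of f: grad f(x) = Q x + c = (0, 0)
Constraint values g_i(x) = a_i^T x - b_i:
  g_1((2, 0)) = 2
  g_2((2, 0)) = -2
Stationarity residual: grad f(x) + sum_i lambda_i a_i = (0, 0)
  -> stationarity OK
Primal feasibility (all g_i <= 0): FAILS
Dual feasibility (all lambda_i >= 0): OK
Complementary slackness (lambda_i * g_i(x) = 0 for all i): OK

Verdict: the first failing condition is primal_feasibility -> primal.

primal


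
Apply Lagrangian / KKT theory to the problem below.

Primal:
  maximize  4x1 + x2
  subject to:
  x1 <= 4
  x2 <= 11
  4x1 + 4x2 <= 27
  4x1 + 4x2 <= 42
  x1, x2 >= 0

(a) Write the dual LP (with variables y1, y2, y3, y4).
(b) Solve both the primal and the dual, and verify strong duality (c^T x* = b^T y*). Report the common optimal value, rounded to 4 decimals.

The standard primal-dual pair for 'max c^T x s.t. A x <= b, x >= 0' is:
  Dual:  min b^T y  s.t.  A^T y >= c,  y >= 0.

So the dual LP is:
  minimize  4y1 + 11y2 + 27y3 + 42y4
  subject to:
    y1 + 4y3 + 4y4 >= 4
    y2 + 4y3 + 4y4 >= 1
    y1, y2, y3, y4 >= 0

Solving the primal: x* = (4, 2.75).
  primal value c^T x* = 18.75.
Solving the dual: y* = (3, 0, 0.25, 0).
  dual value b^T y* = 18.75.
Strong duality: c^T x* = b^T y*. Confirmed.

18.75


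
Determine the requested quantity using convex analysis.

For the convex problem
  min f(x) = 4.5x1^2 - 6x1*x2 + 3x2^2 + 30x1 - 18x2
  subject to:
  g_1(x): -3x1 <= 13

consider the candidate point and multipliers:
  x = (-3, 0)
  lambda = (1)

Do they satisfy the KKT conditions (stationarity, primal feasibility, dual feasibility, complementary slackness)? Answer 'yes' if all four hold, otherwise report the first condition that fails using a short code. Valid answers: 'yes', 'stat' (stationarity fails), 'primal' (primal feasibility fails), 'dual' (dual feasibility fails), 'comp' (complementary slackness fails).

Gradient of f: grad f(x) = Q x + c = (3, 0)
Constraint values g_i(x) = a_i^T x - b_i:
  g_1((-3, 0)) = -4
Stationarity residual: grad f(x) + sum_i lambda_i a_i = (0, 0)
  -> stationarity OK
Primal feasibility (all g_i <= 0): OK
Dual feasibility (all lambda_i >= 0): OK
Complementary slackness (lambda_i * g_i(x) = 0 for all i): FAILS

Verdict: the first failing condition is complementary_slackness -> comp.

comp


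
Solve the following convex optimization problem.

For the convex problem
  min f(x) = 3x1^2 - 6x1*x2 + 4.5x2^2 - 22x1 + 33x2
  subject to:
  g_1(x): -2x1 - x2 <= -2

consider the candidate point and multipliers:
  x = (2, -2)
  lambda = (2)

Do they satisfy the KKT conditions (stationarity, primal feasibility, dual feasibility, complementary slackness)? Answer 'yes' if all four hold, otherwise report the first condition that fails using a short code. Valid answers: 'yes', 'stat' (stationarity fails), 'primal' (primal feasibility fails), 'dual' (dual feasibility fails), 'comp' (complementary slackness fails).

Gradient of f: grad f(x) = Q x + c = (2, 3)
Constraint values g_i(x) = a_i^T x - b_i:
  g_1((2, -2)) = 0
Stationarity residual: grad f(x) + sum_i lambda_i a_i = (-2, 1)
  -> stationarity FAILS
Primal feasibility (all g_i <= 0): OK
Dual feasibility (all lambda_i >= 0): OK
Complementary slackness (lambda_i * g_i(x) = 0 for all i): OK

Verdict: the first failing condition is stationarity -> stat.

stat


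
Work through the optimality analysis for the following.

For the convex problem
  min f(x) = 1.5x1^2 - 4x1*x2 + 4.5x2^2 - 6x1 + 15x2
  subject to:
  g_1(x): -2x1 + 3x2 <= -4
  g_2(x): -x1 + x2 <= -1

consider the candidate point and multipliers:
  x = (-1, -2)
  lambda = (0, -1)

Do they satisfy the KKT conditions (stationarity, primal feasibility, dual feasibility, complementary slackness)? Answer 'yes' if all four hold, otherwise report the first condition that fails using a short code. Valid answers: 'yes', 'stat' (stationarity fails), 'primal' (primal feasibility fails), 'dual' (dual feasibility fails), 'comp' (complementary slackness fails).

Gradient of f: grad f(x) = Q x + c = (-1, 1)
Constraint values g_i(x) = a_i^T x - b_i:
  g_1((-1, -2)) = 0
  g_2((-1, -2)) = 0
Stationarity residual: grad f(x) + sum_i lambda_i a_i = (0, 0)
  -> stationarity OK
Primal feasibility (all g_i <= 0): OK
Dual feasibility (all lambda_i >= 0): FAILS
Complementary slackness (lambda_i * g_i(x) = 0 for all i): OK

Verdict: the first failing condition is dual_feasibility -> dual.

dual


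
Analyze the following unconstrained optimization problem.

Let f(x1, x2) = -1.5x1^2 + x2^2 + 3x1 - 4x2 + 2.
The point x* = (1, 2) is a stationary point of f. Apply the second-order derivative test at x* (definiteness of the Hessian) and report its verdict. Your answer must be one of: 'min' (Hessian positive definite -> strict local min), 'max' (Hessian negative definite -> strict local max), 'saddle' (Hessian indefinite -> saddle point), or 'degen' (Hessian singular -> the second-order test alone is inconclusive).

Compute the Hessian H = grad^2 f:
  H = [[-3, 0], [0, 2]]
Verify stationarity: grad f(x*) = H x* + g = (0, 0).
Eigenvalues of H: -3, 2.
Eigenvalues have mixed signs, so H is indefinite -> x* is a saddle point.

saddle


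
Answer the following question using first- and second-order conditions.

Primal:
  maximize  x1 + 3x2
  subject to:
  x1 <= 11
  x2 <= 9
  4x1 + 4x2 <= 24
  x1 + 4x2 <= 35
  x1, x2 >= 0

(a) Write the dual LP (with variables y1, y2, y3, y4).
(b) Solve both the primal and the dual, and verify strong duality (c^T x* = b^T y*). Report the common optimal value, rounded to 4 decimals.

The standard primal-dual pair for 'max c^T x s.t. A x <= b, x >= 0' is:
  Dual:  min b^T y  s.t.  A^T y >= c,  y >= 0.

So the dual LP is:
  minimize  11y1 + 9y2 + 24y3 + 35y4
  subject to:
    y1 + 4y3 + y4 >= 1
    y2 + 4y3 + 4y4 >= 3
    y1, y2, y3, y4 >= 0

Solving the primal: x* = (0, 6).
  primal value c^T x* = 18.
Solving the dual: y* = (0, 0, 0.75, 0).
  dual value b^T y* = 18.
Strong duality: c^T x* = b^T y*. Confirmed.

18


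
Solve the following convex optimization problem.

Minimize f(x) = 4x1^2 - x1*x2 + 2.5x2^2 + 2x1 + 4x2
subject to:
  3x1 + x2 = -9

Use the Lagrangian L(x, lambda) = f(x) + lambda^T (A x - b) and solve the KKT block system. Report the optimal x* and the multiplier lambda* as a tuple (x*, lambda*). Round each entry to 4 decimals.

Form the Lagrangian:
  L(x, lambda) = (1/2) x^T Q x + c^T x + lambda^T (A x - b)
Stationarity (grad_x L = 0): Q x + c + A^T lambda = 0.
Primal feasibility: A x = b.

This gives the KKT block system:
  [ Q   A^T ] [ x     ]   [-c ]
  [ A    0  ] [ lambda ] = [ b ]

Solving the linear system:
  x*      = (-2.2712, -2.1864)
  lambda* = (4.661)
  f(x*)   = 14.3305

x* = (-2.2712, -2.1864), lambda* = (4.661)


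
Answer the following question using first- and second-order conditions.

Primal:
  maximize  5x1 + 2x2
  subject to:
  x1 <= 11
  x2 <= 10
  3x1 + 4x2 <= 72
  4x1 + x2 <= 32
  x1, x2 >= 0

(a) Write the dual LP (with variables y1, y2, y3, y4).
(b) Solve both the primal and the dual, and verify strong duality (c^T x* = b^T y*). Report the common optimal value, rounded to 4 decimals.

The standard primal-dual pair for 'max c^T x s.t. A x <= b, x >= 0' is:
  Dual:  min b^T y  s.t.  A^T y >= c,  y >= 0.

So the dual LP is:
  minimize  11y1 + 10y2 + 72y3 + 32y4
  subject to:
    y1 + 3y3 + 4y4 >= 5
    y2 + 4y3 + y4 >= 2
    y1, y2, y3, y4 >= 0

Solving the primal: x* = (5.5, 10).
  primal value c^T x* = 47.5.
Solving the dual: y* = (0, 0.75, 0, 1.25).
  dual value b^T y* = 47.5.
Strong duality: c^T x* = b^T y*. Confirmed.

47.5


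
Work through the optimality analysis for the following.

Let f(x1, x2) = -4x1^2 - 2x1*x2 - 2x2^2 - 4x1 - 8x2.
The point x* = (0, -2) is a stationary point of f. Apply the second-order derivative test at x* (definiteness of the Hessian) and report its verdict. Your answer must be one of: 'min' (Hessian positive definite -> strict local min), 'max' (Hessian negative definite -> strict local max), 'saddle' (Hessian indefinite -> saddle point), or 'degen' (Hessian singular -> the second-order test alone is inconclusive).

Compute the Hessian H = grad^2 f:
  H = [[-8, -2], [-2, -4]]
Verify stationarity: grad f(x*) = H x* + g = (0, 0).
Eigenvalues of H: -8.8284, -3.1716.
Both eigenvalues < 0, so H is negative definite -> x* is a strict local max.

max


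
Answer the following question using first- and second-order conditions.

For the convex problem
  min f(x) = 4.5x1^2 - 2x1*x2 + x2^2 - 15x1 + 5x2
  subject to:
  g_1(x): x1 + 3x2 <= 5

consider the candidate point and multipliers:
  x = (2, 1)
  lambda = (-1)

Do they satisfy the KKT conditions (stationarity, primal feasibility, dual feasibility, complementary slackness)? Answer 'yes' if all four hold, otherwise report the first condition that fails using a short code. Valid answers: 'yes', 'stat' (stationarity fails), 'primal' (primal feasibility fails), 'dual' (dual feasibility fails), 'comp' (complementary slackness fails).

Gradient of f: grad f(x) = Q x + c = (1, 3)
Constraint values g_i(x) = a_i^T x - b_i:
  g_1((2, 1)) = 0
Stationarity residual: grad f(x) + sum_i lambda_i a_i = (0, 0)
  -> stationarity OK
Primal feasibility (all g_i <= 0): OK
Dual feasibility (all lambda_i >= 0): FAILS
Complementary slackness (lambda_i * g_i(x) = 0 for all i): OK

Verdict: the first failing condition is dual_feasibility -> dual.

dual


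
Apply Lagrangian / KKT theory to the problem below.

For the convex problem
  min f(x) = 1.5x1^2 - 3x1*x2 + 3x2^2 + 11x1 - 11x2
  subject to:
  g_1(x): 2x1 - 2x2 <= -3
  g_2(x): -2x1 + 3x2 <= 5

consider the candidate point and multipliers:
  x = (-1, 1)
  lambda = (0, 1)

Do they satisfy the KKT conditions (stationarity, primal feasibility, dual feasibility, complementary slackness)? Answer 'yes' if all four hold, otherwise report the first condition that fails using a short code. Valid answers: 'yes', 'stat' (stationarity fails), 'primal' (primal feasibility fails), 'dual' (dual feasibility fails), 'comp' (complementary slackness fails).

Gradient of f: grad f(x) = Q x + c = (5, -2)
Constraint values g_i(x) = a_i^T x - b_i:
  g_1((-1, 1)) = -1
  g_2((-1, 1)) = 0
Stationarity residual: grad f(x) + sum_i lambda_i a_i = (3, 1)
  -> stationarity FAILS
Primal feasibility (all g_i <= 0): OK
Dual feasibility (all lambda_i >= 0): OK
Complementary slackness (lambda_i * g_i(x) = 0 for all i): OK

Verdict: the first failing condition is stationarity -> stat.

stat


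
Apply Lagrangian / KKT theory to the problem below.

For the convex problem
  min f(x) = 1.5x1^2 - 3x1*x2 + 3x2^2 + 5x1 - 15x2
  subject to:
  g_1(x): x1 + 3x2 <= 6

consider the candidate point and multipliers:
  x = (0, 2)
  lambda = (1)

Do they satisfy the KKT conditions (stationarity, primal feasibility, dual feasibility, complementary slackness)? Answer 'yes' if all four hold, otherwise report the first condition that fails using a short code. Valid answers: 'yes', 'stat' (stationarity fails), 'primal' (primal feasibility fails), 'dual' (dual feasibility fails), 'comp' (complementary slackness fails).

Gradient of f: grad f(x) = Q x + c = (-1, -3)
Constraint values g_i(x) = a_i^T x - b_i:
  g_1((0, 2)) = 0
Stationarity residual: grad f(x) + sum_i lambda_i a_i = (0, 0)
  -> stationarity OK
Primal feasibility (all g_i <= 0): OK
Dual feasibility (all lambda_i >= 0): OK
Complementary slackness (lambda_i * g_i(x) = 0 for all i): OK

Verdict: yes, KKT holds.

yes


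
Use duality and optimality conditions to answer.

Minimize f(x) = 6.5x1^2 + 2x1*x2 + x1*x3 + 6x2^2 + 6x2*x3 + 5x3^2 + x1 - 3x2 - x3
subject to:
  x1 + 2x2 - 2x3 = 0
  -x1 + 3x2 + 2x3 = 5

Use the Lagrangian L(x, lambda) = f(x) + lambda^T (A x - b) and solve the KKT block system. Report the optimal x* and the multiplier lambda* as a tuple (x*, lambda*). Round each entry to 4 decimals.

Form the Lagrangian:
  L(x, lambda) = (1/2) x^T Q x + c^T x + lambda^T (A x - b)
Stationarity (grad_x L = 0): Q x + c + A^T lambda = 0.
Primal feasibility: A x = b.

This gives the KKT block system:
  [ Q   A^T ] [ x     ]   [-c ]
  [ A    0  ] [ lambda ] = [ b ]

Solving the linear system:
  x*      = (-0.697, 1, 0.6515)
  lambda* = (0.9424, -4.4667)
  f(x*)   = 8.9924

x* = (-0.697, 1, 0.6515), lambda* = (0.9424, -4.4667)


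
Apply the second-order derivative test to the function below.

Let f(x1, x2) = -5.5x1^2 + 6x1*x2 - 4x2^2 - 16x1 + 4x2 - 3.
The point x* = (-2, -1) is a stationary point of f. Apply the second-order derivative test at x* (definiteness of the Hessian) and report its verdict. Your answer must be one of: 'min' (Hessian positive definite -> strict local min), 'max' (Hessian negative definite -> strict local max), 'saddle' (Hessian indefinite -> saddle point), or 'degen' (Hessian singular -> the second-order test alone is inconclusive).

Compute the Hessian H = grad^2 f:
  H = [[-11, 6], [6, -8]]
Verify stationarity: grad f(x*) = H x* + g = (0, 0).
Eigenvalues of H: -15.6847, -3.3153.
Both eigenvalues < 0, so H is negative definite -> x* is a strict local max.

max


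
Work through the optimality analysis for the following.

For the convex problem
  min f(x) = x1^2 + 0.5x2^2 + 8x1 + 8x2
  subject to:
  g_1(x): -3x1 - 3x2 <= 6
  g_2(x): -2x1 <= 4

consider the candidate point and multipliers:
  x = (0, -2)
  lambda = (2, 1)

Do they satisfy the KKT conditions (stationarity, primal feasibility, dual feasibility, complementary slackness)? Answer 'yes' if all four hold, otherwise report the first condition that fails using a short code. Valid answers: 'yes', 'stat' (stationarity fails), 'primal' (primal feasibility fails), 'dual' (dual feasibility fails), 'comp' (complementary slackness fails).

Gradient of f: grad f(x) = Q x + c = (8, 6)
Constraint values g_i(x) = a_i^T x - b_i:
  g_1((0, -2)) = 0
  g_2((0, -2)) = -4
Stationarity residual: grad f(x) + sum_i lambda_i a_i = (0, 0)
  -> stationarity OK
Primal feasibility (all g_i <= 0): OK
Dual feasibility (all lambda_i >= 0): OK
Complementary slackness (lambda_i * g_i(x) = 0 for all i): FAILS

Verdict: the first failing condition is complementary_slackness -> comp.

comp


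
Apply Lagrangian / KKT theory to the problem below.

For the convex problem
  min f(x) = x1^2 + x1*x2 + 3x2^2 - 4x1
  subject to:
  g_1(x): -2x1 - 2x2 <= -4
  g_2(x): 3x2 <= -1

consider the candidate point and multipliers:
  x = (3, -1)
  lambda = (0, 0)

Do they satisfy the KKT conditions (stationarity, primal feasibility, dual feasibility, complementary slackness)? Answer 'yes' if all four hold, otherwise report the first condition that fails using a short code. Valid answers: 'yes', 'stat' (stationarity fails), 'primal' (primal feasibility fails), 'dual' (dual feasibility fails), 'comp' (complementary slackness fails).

Gradient of f: grad f(x) = Q x + c = (1, -3)
Constraint values g_i(x) = a_i^T x - b_i:
  g_1((3, -1)) = 0
  g_2((3, -1)) = -2
Stationarity residual: grad f(x) + sum_i lambda_i a_i = (1, -3)
  -> stationarity FAILS
Primal feasibility (all g_i <= 0): OK
Dual feasibility (all lambda_i >= 0): OK
Complementary slackness (lambda_i * g_i(x) = 0 for all i): OK

Verdict: the first failing condition is stationarity -> stat.

stat


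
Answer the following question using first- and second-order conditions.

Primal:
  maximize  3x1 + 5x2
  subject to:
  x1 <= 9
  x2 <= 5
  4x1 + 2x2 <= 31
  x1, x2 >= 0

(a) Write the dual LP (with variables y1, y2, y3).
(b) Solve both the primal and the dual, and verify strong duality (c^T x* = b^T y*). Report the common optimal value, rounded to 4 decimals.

The standard primal-dual pair for 'max c^T x s.t. A x <= b, x >= 0' is:
  Dual:  min b^T y  s.t.  A^T y >= c,  y >= 0.

So the dual LP is:
  minimize  9y1 + 5y2 + 31y3
  subject to:
    y1 + 4y3 >= 3
    y2 + 2y3 >= 5
    y1, y2, y3 >= 0

Solving the primal: x* = (5.25, 5).
  primal value c^T x* = 40.75.
Solving the dual: y* = (0, 3.5, 0.75).
  dual value b^T y* = 40.75.
Strong duality: c^T x* = b^T y*. Confirmed.

40.75


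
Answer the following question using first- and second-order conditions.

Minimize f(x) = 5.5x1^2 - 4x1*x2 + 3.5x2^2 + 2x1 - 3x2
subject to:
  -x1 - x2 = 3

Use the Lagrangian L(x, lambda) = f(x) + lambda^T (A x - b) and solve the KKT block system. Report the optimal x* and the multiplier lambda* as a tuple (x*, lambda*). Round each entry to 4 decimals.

Form the Lagrangian:
  L(x, lambda) = (1/2) x^T Q x + c^T x + lambda^T (A x - b)
Stationarity (grad_x L = 0): Q x + c + A^T lambda = 0.
Primal feasibility: A x = b.

This gives the KKT block system:
  [ Q   A^T ] [ x     ]   [-c ]
  [ A    0  ] [ lambda ] = [ b ]

Solving the linear system:
  x*      = (-1.4615, -1.5385)
  lambda* = (-7.9231)
  f(x*)   = 12.7308

x* = (-1.4615, -1.5385), lambda* = (-7.9231)


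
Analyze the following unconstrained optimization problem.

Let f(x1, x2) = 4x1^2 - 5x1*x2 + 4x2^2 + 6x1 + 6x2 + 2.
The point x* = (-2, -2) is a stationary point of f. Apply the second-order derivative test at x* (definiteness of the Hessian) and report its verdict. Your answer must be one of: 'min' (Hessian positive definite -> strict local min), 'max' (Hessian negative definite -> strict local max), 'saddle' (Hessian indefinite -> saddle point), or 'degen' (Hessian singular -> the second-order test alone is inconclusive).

Compute the Hessian H = grad^2 f:
  H = [[8, -5], [-5, 8]]
Verify stationarity: grad f(x*) = H x* + g = (0, 0).
Eigenvalues of H: 3, 13.
Both eigenvalues > 0, so H is positive definite -> x* is a strict local min.

min


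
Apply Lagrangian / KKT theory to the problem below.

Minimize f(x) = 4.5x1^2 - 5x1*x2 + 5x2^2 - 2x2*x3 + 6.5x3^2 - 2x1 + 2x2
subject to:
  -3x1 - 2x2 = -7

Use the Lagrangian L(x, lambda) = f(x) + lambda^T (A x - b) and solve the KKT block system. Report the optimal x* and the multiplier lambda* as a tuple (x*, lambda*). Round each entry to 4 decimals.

Form the Lagrangian:
  L(x, lambda) = (1/2) x^T Q x + c^T x + lambda^T (A x - b)
Stationarity (grad_x L = 0): Q x + c + A^T lambda = 0.
Primal feasibility: A x = b.

This gives the KKT block system:
  [ Q   A^T ] [ x     ]   [-c ]
  [ A    0  ] [ lambda ] = [ b ]

Solving the linear system:
  x*      = (1.602, 1.097, 0.1688)
  lambda* = (2.3111)
  f(x*)   = 7.5838

x* = (1.602, 1.097, 0.1688), lambda* = (2.3111)


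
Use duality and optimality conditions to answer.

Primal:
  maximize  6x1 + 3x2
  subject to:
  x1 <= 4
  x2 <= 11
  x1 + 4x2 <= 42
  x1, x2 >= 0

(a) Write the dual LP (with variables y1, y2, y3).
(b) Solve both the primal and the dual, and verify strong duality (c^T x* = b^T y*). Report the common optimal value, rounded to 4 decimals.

The standard primal-dual pair for 'max c^T x s.t. A x <= b, x >= 0' is:
  Dual:  min b^T y  s.t.  A^T y >= c,  y >= 0.

So the dual LP is:
  minimize  4y1 + 11y2 + 42y3
  subject to:
    y1 + y3 >= 6
    y2 + 4y3 >= 3
    y1, y2, y3 >= 0

Solving the primal: x* = (4, 9.5).
  primal value c^T x* = 52.5.
Solving the dual: y* = (5.25, 0, 0.75).
  dual value b^T y* = 52.5.
Strong duality: c^T x* = b^T y*. Confirmed.

52.5


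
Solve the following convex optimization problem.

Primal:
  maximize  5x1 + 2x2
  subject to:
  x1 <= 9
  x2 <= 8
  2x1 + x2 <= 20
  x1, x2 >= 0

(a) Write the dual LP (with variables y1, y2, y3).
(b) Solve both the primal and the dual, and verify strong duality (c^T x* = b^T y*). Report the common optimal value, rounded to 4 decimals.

The standard primal-dual pair for 'max c^T x s.t. A x <= b, x >= 0' is:
  Dual:  min b^T y  s.t.  A^T y >= c,  y >= 0.

So the dual LP is:
  minimize  9y1 + 8y2 + 20y3
  subject to:
    y1 + 2y3 >= 5
    y2 + y3 >= 2
    y1, y2, y3 >= 0

Solving the primal: x* = (9, 2).
  primal value c^T x* = 49.
Solving the dual: y* = (1, 0, 2).
  dual value b^T y* = 49.
Strong duality: c^T x* = b^T y*. Confirmed.

49


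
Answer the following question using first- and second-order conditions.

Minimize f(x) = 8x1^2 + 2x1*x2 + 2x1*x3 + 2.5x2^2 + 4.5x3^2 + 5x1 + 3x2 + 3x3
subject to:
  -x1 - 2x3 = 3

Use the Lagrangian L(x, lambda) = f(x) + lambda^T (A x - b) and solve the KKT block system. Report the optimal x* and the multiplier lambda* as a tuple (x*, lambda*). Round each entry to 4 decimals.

Form the Lagrangian:
  L(x, lambda) = (1/2) x^T Q x + c^T x + lambda^T (A x - b)
Stationarity (grad_x L = 0): Q x + c + A^T lambda = 0.
Primal feasibility: A x = b.

This gives the KKT block system:
  [ Q   A^T ] [ x     ]   [-c ]
  [ A    0  ] [ lambda ] = [ b ]

Solving the linear system:
  x*      = (-0.3916, -0.4434, -1.3042)
  lambda* = (-4.7605)
  f(x*)   = 3.5405

x* = (-0.3916, -0.4434, -1.3042), lambda* = (-4.7605)


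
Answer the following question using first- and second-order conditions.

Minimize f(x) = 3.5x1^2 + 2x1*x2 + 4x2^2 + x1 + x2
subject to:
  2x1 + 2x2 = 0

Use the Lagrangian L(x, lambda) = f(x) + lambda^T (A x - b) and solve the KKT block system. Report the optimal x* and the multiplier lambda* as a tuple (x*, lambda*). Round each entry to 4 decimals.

Form the Lagrangian:
  L(x, lambda) = (1/2) x^T Q x + c^T x + lambda^T (A x - b)
Stationarity (grad_x L = 0): Q x + c + A^T lambda = 0.
Primal feasibility: A x = b.

This gives the KKT block system:
  [ Q   A^T ] [ x     ]   [-c ]
  [ A    0  ] [ lambda ] = [ b ]

Solving the linear system:
  x*      = (0, 0)
  lambda* = (-0.5)
  f(x*)   = 0

x* = (0, 0), lambda* = (-0.5)


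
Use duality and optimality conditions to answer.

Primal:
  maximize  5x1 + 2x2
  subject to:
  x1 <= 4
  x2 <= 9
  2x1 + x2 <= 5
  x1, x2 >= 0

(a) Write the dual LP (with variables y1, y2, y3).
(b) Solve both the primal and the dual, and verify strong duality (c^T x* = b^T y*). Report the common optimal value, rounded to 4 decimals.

The standard primal-dual pair for 'max c^T x s.t. A x <= b, x >= 0' is:
  Dual:  min b^T y  s.t.  A^T y >= c,  y >= 0.

So the dual LP is:
  minimize  4y1 + 9y2 + 5y3
  subject to:
    y1 + 2y3 >= 5
    y2 + y3 >= 2
    y1, y2, y3 >= 0

Solving the primal: x* = (2.5, 0).
  primal value c^T x* = 12.5.
Solving the dual: y* = (0, 0, 2.5).
  dual value b^T y* = 12.5.
Strong duality: c^T x* = b^T y*. Confirmed.

12.5


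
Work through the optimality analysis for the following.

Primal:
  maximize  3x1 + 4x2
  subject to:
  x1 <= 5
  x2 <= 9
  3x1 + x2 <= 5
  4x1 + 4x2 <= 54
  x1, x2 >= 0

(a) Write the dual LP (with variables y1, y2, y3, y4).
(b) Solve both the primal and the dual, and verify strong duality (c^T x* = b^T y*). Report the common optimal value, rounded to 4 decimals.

The standard primal-dual pair for 'max c^T x s.t. A x <= b, x >= 0' is:
  Dual:  min b^T y  s.t.  A^T y >= c,  y >= 0.

So the dual LP is:
  minimize  5y1 + 9y2 + 5y3 + 54y4
  subject to:
    y1 + 3y3 + 4y4 >= 3
    y2 + y3 + 4y4 >= 4
    y1, y2, y3, y4 >= 0

Solving the primal: x* = (0, 5).
  primal value c^T x* = 20.
Solving the dual: y* = (0, 0, 4, 0).
  dual value b^T y* = 20.
Strong duality: c^T x* = b^T y*. Confirmed.

20


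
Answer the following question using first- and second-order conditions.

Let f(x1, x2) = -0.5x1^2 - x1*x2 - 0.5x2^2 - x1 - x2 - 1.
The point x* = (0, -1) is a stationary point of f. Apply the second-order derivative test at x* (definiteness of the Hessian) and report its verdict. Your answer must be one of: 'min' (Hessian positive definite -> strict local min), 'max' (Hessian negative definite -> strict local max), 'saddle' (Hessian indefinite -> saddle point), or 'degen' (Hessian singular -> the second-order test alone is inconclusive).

Compute the Hessian H = grad^2 f:
  H = [[-1, -1], [-1, -1]]
Verify stationarity: grad f(x*) = H x* + g = (0, 0).
Eigenvalues of H: -2, 0.
H has a zero eigenvalue (singular; negative semidefinite but not definite), so H is neither positive definite, negative definite, nor indefinite. The second-order test alone is inconclusive -> degen.
(Indeed, f is constant along the null direction of H through x*, so x* is not a strict local extremum.)

degen


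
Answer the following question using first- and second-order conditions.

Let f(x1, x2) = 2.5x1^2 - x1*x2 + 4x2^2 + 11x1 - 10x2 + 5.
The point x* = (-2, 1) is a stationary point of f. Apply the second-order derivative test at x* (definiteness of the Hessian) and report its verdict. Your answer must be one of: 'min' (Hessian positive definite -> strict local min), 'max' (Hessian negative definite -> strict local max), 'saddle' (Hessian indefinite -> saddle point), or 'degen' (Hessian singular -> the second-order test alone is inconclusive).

Compute the Hessian H = grad^2 f:
  H = [[5, -1], [-1, 8]]
Verify stationarity: grad f(x*) = H x* + g = (0, 0).
Eigenvalues of H: 4.6972, 8.3028.
Both eigenvalues > 0, so H is positive definite -> x* is a strict local min.

min


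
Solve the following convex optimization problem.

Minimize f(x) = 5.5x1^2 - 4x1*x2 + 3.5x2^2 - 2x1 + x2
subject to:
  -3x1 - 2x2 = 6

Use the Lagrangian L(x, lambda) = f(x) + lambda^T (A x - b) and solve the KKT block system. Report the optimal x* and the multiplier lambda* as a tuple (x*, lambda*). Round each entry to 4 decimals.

Form the Lagrangian:
  L(x, lambda) = (1/2) x^T Q x + c^T x + lambda^T (A x - b)
Stationarity (grad_x L = 0): Q x + c + A^T lambda = 0.
Primal feasibility: A x = b.

This gives the KKT block system:
  [ Q   A^T ] [ x     ]   [-c ]
  [ A    0  ] [ lambda ] = [ b ]

Solving the linear system:
  x*      = (-1.0323, -1.4516)
  lambda* = (-2.5161)
  f(x*)   = 7.8548

x* = (-1.0323, -1.4516), lambda* = (-2.5161)


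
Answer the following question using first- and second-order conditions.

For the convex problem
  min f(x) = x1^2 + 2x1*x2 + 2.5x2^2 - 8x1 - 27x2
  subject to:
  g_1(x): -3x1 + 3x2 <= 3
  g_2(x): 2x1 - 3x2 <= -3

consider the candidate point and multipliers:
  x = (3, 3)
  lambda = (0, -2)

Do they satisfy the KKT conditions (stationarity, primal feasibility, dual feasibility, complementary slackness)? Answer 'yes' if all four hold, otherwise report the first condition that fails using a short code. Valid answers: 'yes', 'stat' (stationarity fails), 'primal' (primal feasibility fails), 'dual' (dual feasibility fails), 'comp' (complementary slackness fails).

Gradient of f: grad f(x) = Q x + c = (4, -6)
Constraint values g_i(x) = a_i^T x - b_i:
  g_1((3, 3)) = -3
  g_2((3, 3)) = 0
Stationarity residual: grad f(x) + sum_i lambda_i a_i = (0, 0)
  -> stationarity OK
Primal feasibility (all g_i <= 0): OK
Dual feasibility (all lambda_i >= 0): FAILS
Complementary slackness (lambda_i * g_i(x) = 0 for all i): OK

Verdict: the first failing condition is dual_feasibility -> dual.

dual


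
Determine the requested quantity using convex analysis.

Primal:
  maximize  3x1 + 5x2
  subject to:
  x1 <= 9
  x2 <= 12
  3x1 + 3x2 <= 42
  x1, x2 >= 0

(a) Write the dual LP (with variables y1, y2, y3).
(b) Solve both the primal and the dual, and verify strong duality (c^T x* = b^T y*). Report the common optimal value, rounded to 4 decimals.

The standard primal-dual pair for 'max c^T x s.t. A x <= b, x >= 0' is:
  Dual:  min b^T y  s.t.  A^T y >= c,  y >= 0.

So the dual LP is:
  minimize  9y1 + 12y2 + 42y3
  subject to:
    y1 + 3y3 >= 3
    y2 + 3y3 >= 5
    y1, y2, y3 >= 0

Solving the primal: x* = (2, 12).
  primal value c^T x* = 66.
Solving the dual: y* = (0, 2, 1).
  dual value b^T y* = 66.
Strong duality: c^T x* = b^T y*. Confirmed.

66


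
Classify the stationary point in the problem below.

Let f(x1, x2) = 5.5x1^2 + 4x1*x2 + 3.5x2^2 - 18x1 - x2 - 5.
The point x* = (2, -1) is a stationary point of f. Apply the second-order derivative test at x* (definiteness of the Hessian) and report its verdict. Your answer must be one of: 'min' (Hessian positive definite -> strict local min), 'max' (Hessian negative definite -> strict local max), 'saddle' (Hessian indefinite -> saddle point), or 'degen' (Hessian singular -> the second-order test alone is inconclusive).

Compute the Hessian H = grad^2 f:
  H = [[11, 4], [4, 7]]
Verify stationarity: grad f(x*) = H x* + g = (0, 0).
Eigenvalues of H: 4.5279, 13.4721.
Both eigenvalues > 0, so H is positive definite -> x* is a strict local min.

min


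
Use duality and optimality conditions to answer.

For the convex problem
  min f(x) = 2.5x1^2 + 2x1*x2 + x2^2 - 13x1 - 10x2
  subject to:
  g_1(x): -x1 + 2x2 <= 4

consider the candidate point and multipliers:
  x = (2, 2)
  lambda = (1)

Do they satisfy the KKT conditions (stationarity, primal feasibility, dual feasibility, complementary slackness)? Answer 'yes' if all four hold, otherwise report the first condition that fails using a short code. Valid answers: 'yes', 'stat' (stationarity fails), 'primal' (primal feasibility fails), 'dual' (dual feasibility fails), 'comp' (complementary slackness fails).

Gradient of f: grad f(x) = Q x + c = (1, -2)
Constraint values g_i(x) = a_i^T x - b_i:
  g_1((2, 2)) = -2
Stationarity residual: grad f(x) + sum_i lambda_i a_i = (0, 0)
  -> stationarity OK
Primal feasibility (all g_i <= 0): OK
Dual feasibility (all lambda_i >= 0): OK
Complementary slackness (lambda_i * g_i(x) = 0 for all i): FAILS

Verdict: the first failing condition is complementary_slackness -> comp.

comp


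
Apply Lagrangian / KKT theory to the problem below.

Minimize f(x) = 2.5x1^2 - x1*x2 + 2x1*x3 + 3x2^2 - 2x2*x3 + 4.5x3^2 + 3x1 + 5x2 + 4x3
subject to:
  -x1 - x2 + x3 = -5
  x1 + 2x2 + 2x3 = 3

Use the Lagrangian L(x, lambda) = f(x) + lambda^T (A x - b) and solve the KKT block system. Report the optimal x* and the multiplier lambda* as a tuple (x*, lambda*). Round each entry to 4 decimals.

Form the Lagrangian:
  L(x, lambda) = (1/2) x^T Q x + c^T x + lambda^T (A x - b)
Stationarity (grad_x L = 0): Q x + c + A^T lambda = 0.
Primal feasibility: A x = b.

This gives the KKT block system:
  [ Q   A^T ] [ x     ]   [-c ]
  [ A    0  ] [ lambda ] = [ b ]

Solving the linear system:
  x*      = (2.4051, 1.4462, -1.1487)
  lambda* = (8.9949, -2.2872)
  f(x*)   = 30.8436

x* = (2.4051, 1.4462, -1.1487), lambda* = (8.9949, -2.2872)


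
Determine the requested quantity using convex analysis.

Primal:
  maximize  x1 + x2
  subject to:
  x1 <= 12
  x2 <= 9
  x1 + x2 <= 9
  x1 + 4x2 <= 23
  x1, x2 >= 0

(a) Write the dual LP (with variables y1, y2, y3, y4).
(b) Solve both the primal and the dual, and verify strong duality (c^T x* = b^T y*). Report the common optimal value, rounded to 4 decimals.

The standard primal-dual pair for 'max c^T x s.t. A x <= b, x >= 0' is:
  Dual:  min b^T y  s.t.  A^T y >= c,  y >= 0.

So the dual LP is:
  minimize  12y1 + 9y2 + 9y3 + 23y4
  subject to:
    y1 + y3 + y4 >= 1
    y2 + y3 + 4y4 >= 1
    y1, y2, y3, y4 >= 0

Solving the primal: x* = (4.3333, 4.6667).
  primal value c^T x* = 9.
Solving the dual: y* = (0, 0, 1, 0).
  dual value b^T y* = 9.
Strong duality: c^T x* = b^T y*. Confirmed.

9


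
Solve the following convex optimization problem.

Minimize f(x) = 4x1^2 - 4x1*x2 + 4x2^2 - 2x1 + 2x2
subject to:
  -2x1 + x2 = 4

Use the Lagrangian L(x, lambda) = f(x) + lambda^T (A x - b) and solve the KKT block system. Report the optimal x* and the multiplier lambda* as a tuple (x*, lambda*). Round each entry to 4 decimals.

Form the Lagrangian:
  L(x, lambda) = (1/2) x^T Q x + c^T x + lambda^T (A x - b)
Stationarity (grad_x L = 0): Q x + c + A^T lambda = 0.
Primal feasibility: A x = b.

This gives the KKT block system:
  [ Q   A^T ] [ x     ]   [-c ]
  [ A    0  ] [ lambda ] = [ b ]

Solving the linear system:
  x*      = (-2.0833, -0.1667)
  lambda* = (-9)
  f(x*)   = 19.9167

x* = (-2.0833, -0.1667), lambda* = (-9)


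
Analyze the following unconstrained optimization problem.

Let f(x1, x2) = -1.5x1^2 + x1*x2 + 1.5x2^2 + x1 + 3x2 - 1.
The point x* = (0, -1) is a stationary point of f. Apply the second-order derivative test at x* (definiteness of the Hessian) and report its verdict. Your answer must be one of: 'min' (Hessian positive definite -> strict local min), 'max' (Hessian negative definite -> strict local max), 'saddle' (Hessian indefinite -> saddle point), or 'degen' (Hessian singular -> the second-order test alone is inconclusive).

Compute the Hessian H = grad^2 f:
  H = [[-3, 1], [1, 3]]
Verify stationarity: grad f(x*) = H x* + g = (0, 0).
Eigenvalues of H: -3.1623, 3.1623.
Eigenvalues have mixed signs, so H is indefinite -> x* is a saddle point.

saddle


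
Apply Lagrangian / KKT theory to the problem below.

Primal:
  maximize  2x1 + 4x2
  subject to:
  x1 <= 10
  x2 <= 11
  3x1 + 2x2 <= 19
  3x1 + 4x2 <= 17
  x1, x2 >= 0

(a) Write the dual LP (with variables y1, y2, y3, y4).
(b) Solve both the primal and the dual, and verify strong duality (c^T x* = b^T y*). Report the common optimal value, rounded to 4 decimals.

The standard primal-dual pair for 'max c^T x s.t. A x <= b, x >= 0' is:
  Dual:  min b^T y  s.t.  A^T y >= c,  y >= 0.

So the dual LP is:
  minimize  10y1 + 11y2 + 19y3 + 17y4
  subject to:
    y1 + 3y3 + 3y4 >= 2
    y2 + 2y3 + 4y4 >= 4
    y1, y2, y3, y4 >= 0

Solving the primal: x* = (0, 4.25).
  primal value c^T x* = 17.
Solving the dual: y* = (0, 0, 0, 1).
  dual value b^T y* = 17.
Strong duality: c^T x* = b^T y*. Confirmed.

17


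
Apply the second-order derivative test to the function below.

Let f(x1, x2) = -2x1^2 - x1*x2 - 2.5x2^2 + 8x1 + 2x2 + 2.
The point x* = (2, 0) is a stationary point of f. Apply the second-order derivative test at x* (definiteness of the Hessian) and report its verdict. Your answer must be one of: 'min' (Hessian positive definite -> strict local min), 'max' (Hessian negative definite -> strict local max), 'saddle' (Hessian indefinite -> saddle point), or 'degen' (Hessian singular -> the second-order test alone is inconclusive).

Compute the Hessian H = grad^2 f:
  H = [[-4, -1], [-1, -5]]
Verify stationarity: grad f(x*) = H x* + g = (0, 0).
Eigenvalues of H: -5.618, -3.382.
Both eigenvalues < 0, so H is negative definite -> x* is a strict local max.

max


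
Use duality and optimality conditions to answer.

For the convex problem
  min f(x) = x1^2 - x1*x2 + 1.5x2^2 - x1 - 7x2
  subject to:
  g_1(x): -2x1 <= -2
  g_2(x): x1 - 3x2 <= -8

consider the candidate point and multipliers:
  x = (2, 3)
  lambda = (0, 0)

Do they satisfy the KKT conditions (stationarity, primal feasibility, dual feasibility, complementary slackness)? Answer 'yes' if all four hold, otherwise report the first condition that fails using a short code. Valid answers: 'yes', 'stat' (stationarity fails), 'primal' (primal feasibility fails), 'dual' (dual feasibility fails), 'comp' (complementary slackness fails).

Gradient of f: grad f(x) = Q x + c = (0, 0)
Constraint values g_i(x) = a_i^T x - b_i:
  g_1((2, 3)) = -2
  g_2((2, 3)) = 1
Stationarity residual: grad f(x) + sum_i lambda_i a_i = (0, 0)
  -> stationarity OK
Primal feasibility (all g_i <= 0): FAILS
Dual feasibility (all lambda_i >= 0): OK
Complementary slackness (lambda_i * g_i(x) = 0 for all i): OK

Verdict: the first failing condition is primal_feasibility -> primal.

primal


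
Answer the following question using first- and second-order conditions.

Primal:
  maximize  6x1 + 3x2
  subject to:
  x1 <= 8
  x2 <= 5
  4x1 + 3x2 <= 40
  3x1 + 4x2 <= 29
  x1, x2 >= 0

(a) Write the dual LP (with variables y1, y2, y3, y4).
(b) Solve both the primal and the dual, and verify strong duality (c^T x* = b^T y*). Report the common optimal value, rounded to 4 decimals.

The standard primal-dual pair for 'max c^T x s.t. A x <= b, x >= 0' is:
  Dual:  min b^T y  s.t.  A^T y >= c,  y >= 0.

So the dual LP is:
  minimize  8y1 + 5y2 + 40y3 + 29y4
  subject to:
    y1 + 4y3 + 3y4 >= 6
    y2 + 3y3 + 4y4 >= 3
    y1, y2, y3, y4 >= 0

Solving the primal: x* = (8, 1.25).
  primal value c^T x* = 51.75.
Solving the dual: y* = (3.75, 0, 0, 0.75).
  dual value b^T y* = 51.75.
Strong duality: c^T x* = b^T y*. Confirmed.

51.75


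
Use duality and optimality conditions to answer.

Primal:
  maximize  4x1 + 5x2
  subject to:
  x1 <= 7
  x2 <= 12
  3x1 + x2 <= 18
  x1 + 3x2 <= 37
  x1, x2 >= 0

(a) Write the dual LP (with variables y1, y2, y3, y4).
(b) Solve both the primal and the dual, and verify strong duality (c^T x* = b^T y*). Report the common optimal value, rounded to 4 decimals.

The standard primal-dual pair for 'max c^T x s.t. A x <= b, x >= 0' is:
  Dual:  min b^T y  s.t.  A^T y >= c,  y >= 0.

So the dual LP is:
  minimize  7y1 + 12y2 + 18y3 + 37y4
  subject to:
    y1 + 3y3 + y4 >= 4
    y2 + y3 + 3y4 >= 5
    y1, y2, y3, y4 >= 0

Solving the primal: x* = (2.125, 11.625).
  primal value c^T x* = 66.625.
Solving the dual: y* = (0, 0, 0.875, 1.375).
  dual value b^T y* = 66.625.
Strong duality: c^T x* = b^T y*. Confirmed.

66.625
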